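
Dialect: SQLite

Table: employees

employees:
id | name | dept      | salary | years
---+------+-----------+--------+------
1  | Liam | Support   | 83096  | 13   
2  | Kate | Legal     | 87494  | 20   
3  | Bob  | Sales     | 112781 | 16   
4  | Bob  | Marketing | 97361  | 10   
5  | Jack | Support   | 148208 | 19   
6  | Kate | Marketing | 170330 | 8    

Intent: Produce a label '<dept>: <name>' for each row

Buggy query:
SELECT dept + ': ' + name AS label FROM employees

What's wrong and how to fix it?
Bug: SQLite uses || for string concatenation; + coerces text to numbers (yielding 0)

Fix: Use the || operator for string concatenation

Corrected query:
SELECT dept || ': ' || name AS label FROM employees

Result:
label          
---------------
Support: Liam  
Legal: Kate    
Sales: Bob     
Marketing: Bob 
Support: Jack  
Marketing: Kate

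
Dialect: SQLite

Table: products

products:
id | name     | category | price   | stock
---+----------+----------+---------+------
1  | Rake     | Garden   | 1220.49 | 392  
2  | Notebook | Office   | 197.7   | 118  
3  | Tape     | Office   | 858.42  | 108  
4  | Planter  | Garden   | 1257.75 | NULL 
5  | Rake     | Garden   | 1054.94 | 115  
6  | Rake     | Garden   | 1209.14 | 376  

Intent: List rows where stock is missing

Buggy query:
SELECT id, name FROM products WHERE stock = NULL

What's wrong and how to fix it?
Bug: Comparing to NULL with '=' never matches; NULL = NULL is unknown, not true

Fix: Replace '= NULL' with 'IS NULL'

Corrected query:
SELECT id, name FROM products WHERE stock IS NULL

Result:
id | name   
---+--------
4  | Planter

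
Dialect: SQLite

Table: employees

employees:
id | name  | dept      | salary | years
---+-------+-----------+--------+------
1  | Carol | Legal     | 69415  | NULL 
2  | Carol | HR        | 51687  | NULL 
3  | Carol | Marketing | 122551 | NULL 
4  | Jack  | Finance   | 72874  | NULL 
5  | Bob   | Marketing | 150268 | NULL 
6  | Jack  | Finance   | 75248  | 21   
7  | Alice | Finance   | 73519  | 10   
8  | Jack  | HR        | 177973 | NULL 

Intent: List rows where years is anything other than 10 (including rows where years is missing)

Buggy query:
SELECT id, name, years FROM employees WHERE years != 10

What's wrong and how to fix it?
Bug: 'years != 10' is unknown when years is NULL, so NULL rows are silently excluded

Fix: Add an explicit OR years IS NULL to include the missing-value rows

Corrected query:
SELECT id, name, years FROM employees WHERE years != 10 OR years IS NULL

Result:
id | name  | years
---+-------+------
1  | Carol | NULL 
2  | Carol | NULL 
3  | Carol | NULL 
4  | Jack  | NULL 
5  | Bob   | NULL 
6  | Jack  | 21   
8  | Jack  | NULL 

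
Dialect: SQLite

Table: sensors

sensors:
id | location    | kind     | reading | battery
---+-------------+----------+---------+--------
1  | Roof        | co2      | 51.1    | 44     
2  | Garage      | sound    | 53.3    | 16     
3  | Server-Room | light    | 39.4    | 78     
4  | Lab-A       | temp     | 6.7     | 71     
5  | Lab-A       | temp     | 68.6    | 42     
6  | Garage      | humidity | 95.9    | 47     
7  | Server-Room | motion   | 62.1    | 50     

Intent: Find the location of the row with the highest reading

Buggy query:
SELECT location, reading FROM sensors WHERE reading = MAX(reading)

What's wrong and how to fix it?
Bug: MAX(reading) is an aggregate and cannot be used directly in WHERE

Fix: Wrap MAX in a scalar subquery so WHERE compares against a single value

Corrected query:
SELECT location, reading FROM sensors WHERE reading = (SELECT MAX(reading) FROM sensors)

Result:
location | reading
---------+--------
Garage   | 95.9   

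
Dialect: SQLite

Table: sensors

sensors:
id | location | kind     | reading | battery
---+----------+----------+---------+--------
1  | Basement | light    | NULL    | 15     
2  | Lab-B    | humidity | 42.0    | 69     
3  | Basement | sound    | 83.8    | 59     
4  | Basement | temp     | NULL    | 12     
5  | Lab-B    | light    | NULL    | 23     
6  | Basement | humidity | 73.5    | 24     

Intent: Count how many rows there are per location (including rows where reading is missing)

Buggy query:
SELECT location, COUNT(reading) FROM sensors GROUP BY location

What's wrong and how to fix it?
Bug: COUNT(reading) skips NULLs, so groups with missing reading are undercounted

Fix: Use COUNT(*) to count all rows regardless of NULL

Corrected query:
SELECT location, COUNT(*) FROM sensors GROUP BY location

Result:
location | COUNT(*)
---------+---------
Basement | 4       
Lab-B    | 2       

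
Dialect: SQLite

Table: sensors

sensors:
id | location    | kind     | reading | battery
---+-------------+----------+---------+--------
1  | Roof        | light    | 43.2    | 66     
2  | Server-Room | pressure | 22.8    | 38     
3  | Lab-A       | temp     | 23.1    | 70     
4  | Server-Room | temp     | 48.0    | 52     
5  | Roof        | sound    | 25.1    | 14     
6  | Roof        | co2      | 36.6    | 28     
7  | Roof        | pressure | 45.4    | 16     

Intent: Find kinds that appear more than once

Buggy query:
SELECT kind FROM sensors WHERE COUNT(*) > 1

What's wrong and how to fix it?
Bug: WHERE can't reference COUNT(*); aggregates are computed after WHERE

Fix: Group first, then use HAVING for the count condition

Corrected query:
SELECT kind FROM sensors GROUP BY kind HAVING COUNT(*) > 1

Result:
kind    
--------
pressure
temp    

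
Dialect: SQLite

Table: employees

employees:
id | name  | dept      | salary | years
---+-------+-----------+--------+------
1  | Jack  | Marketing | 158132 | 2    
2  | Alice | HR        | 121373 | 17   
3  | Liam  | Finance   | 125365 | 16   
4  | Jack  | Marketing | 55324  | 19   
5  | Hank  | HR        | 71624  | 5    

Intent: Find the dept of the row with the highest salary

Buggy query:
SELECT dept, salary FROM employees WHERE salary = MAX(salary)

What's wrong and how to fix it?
Bug: MAX(salary) is an aggregate and cannot be used directly in WHERE

Fix: Use a subquery: WHERE salary = (SELECT MAX(salary) FROM employees)

Corrected query:
SELECT dept, salary FROM employees WHERE salary = (SELECT MAX(salary) FROM employees)

Result:
dept      | salary
----------+-------
Marketing | 158132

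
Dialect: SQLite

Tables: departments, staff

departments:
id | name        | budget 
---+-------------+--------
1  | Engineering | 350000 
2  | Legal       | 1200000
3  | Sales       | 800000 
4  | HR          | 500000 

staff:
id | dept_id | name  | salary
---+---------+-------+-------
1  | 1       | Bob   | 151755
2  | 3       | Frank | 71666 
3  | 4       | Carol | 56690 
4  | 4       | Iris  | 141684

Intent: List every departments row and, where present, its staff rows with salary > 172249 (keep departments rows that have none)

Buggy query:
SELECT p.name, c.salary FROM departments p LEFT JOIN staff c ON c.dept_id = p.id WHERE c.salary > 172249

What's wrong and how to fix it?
Bug: Filtering c.salary in WHERE discards the NULL rows produced by LEFT JOIN, turning it into an inner join

Fix: Move the right-table condition into the ON clause so unmatched parents are kept

Corrected query:
SELECT p.name, c.salary FROM departments p LEFT JOIN staff c ON c.dept_id = p.id AND c.salary > 172249

Result:
name        | salary
------------+-------
Engineering | NULL  
Legal       | NULL  
Sales       | NULL  
HR          | NULL  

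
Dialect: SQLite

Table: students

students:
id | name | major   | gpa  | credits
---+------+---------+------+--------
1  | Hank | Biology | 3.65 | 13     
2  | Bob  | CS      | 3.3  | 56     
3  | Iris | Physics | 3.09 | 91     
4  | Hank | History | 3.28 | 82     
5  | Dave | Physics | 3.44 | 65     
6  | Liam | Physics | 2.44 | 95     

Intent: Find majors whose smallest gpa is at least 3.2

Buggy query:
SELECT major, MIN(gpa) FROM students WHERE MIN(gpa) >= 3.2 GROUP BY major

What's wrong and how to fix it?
Bug: Aggregates like MIN are computed per group after WHERE runs

Fix: Replace WHERE with HAVING after the GROUP BY

Corrected query:
SELECT major, MIN(gpa) FROM students GROUP BY major HAVING MIN(gpa) >= 3.2

Result:
major   | MIN(gpa)
--------+---------
Biology | 3.65    
CS      | 3.3     
History | 3.28    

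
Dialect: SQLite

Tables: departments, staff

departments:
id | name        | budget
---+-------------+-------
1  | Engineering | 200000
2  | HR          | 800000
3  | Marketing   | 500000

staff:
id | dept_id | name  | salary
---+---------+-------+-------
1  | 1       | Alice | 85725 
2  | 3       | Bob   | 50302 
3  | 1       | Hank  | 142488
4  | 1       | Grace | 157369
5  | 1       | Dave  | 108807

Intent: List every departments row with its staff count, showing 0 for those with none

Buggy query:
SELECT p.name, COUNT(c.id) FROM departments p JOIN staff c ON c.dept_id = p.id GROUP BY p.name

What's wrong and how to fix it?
Bug: An inner join excludes parents with zero children

Fix: Switch to LEFT JOIN to retain unmatched parent rows

Corrected query:
SELECT p.name, COUNT(c.id) FROM departments p LEFT JOIN staff c ON c.dept_id = p.id GROUP BY p.name

Result:
name        | COUNT(c.id)
------------+------------
Engineering | 4          
HR          | 0          
Marketing   | 1          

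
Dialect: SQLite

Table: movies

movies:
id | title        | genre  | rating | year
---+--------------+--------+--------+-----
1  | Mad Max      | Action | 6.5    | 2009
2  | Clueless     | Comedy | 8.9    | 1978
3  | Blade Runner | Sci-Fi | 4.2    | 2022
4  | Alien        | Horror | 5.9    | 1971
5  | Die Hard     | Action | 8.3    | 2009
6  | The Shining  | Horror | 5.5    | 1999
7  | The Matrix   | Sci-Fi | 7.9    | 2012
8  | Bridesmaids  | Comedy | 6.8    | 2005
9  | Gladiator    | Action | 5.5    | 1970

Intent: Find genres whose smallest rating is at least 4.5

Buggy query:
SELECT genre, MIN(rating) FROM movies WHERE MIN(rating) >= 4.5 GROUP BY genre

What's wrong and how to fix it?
Bug: MIN() in WHERE is a misuse of aggregate

Fix: Use HAVING for the per-group MIN condition

Corrected query:
SELECT genre, MIN(rating) FROM movies GROUP BY genre HAVING MIN(rating) >= 4.5

Result:
genre  | MIN(rating)
-------+------------
Action | 5.5        
Comedy | 6.8        
Horror | 5.5        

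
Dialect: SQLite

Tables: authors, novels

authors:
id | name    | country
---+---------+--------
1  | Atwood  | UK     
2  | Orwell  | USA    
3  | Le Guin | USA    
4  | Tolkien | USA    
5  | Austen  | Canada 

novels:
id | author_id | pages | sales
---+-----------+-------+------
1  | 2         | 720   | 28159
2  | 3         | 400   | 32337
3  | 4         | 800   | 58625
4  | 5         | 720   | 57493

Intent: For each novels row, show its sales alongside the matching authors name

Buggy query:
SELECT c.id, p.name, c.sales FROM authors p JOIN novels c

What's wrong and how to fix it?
Bug: Missing join condition: each novels row is matched to all authors rows instead of just its own

Fix: Add ON c.author_id = p.id to the JOIN

Corrected query:
SELECT c.id, p.name, c.sales FROM authors p JOIN novels c ON c.author_id = p.id

Result:
id | name    | sales
---+---------+------
1  | Orwell  | 28159
2  | Le Guin | 32337
3  | Tolkien | 58625
4  | Austen  | 57493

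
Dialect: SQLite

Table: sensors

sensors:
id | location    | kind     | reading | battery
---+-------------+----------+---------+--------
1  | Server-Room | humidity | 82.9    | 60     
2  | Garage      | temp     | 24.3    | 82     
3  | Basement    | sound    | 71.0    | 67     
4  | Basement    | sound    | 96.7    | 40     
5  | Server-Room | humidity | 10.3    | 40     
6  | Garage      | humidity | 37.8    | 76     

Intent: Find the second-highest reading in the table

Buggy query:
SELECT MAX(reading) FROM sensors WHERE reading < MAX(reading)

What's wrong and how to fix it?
Bug: MAX(reading) on the right of the comparison is an aggregate-in-WHERE error

Fix: Compute the overall MAX in a subquery, then take MAX of rows below it

Corrected query:
SELECT MAX(reading) FROM sensors WHERE reading < (SELECT MAX(reading) FROM sensors)

Result:
MAX(reading)
------------
82.9        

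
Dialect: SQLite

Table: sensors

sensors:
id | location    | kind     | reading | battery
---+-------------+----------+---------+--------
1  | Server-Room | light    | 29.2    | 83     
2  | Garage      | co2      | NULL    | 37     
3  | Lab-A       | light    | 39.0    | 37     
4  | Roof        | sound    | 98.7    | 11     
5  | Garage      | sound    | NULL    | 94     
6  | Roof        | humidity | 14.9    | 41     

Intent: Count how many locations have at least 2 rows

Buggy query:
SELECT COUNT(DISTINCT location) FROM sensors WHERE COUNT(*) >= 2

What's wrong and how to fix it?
Bug: COUNT(*) cannot appear in WHERE; the per-group count doesn't exist yet

Fix: Use a subquery that GROUPs and filters with HAVING, then count its rows

Corrected query:
SELECT COUNT(*) FROM (SELECT location FROM sensors GROUP BY location HAVING COUNT(*) >= 2)

Result:
COUNT(*)
--------
2       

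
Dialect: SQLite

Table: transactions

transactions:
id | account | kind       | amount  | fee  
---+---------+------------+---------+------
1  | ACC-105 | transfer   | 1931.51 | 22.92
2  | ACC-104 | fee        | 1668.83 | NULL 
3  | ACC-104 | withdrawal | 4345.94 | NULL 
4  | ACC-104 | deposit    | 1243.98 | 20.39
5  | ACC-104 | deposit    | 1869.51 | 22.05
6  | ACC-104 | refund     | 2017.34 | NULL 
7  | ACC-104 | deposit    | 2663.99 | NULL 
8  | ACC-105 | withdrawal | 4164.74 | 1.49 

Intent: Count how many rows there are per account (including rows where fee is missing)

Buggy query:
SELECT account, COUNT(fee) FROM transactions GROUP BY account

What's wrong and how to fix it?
Bug: COUNT(column) counts non-NULL values only; rows with NULL fee aren't counted

Fix: Replace COUNT(fee) with COUNT(*)

Corrected query:
SELECT account, COUNT(*) FROM transactions GROUP BY account

Result:
account | COUNT(*)
--------+---------
ACC-104 | 6       
ACC-105 | 2       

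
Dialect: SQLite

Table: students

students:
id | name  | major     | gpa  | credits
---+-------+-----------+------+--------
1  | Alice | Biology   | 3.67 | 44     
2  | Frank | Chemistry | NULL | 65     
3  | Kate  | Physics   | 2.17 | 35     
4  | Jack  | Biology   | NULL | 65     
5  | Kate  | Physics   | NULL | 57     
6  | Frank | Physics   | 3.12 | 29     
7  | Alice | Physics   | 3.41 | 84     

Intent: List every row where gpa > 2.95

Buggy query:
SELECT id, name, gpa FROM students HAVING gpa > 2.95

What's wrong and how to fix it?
Bug: This is a non-aggregate query (no GROUP BY, no aggregates), so in SQLite the HAVING clause is invalid here; a row-level condition belongs in WHERE

Fix: Replace HAVING with WHERE since the condition applies to individual rows

Corrected query:
SELECT id, name, gpa FROM students WHERE gpa > 2.95

Result:
id | name  | gpa 
---+-------+-----
1  | Alice | 3.67
6  | Frank | 3.12
7  | Alice | 3.41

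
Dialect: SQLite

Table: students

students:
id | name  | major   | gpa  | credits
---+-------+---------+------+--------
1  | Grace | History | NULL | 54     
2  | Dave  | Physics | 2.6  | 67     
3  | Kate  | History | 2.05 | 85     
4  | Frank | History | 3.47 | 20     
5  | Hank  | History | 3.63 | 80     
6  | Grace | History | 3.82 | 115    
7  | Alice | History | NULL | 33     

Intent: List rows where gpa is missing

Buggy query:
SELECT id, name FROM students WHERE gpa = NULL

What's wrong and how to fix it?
Bug: Comparing to NULL with '=' never matches; NULL = NULL is unknown, not true

Fix: Replace '= NULL' with 'IS NULL'

Corrected query:
SELECT id, name FROM students WHERE gpa IS NULL

Result:
id | name 
---+------
1  | Grace
7  | Alice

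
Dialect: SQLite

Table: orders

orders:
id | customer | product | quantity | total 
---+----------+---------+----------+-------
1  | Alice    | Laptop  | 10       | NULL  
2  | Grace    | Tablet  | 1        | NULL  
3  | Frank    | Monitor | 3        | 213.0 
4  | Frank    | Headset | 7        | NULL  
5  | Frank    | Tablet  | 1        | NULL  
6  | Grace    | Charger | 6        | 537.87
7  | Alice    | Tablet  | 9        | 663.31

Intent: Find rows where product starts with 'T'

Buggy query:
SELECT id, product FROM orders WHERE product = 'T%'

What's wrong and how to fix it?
Bug: Wildcards only work with LIKE; '=' treats '%' as a literal character

Fix: Use LIKE for wildcard pattern matching

Corrected query:
SELECT id, product FROM orders WHERE product LIKE 'T%'

Result:
id | product
---+--------
2  | Tablet 
5  | Tablet 
7  | Tablet 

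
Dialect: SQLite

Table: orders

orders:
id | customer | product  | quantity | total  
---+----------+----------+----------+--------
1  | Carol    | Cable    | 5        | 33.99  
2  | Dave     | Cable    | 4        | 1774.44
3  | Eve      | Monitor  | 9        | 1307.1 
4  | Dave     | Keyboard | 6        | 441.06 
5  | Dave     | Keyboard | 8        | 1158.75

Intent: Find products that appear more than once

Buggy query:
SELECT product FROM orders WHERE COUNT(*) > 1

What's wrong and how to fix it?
Bug: WHERE can't reference COUNT(*); aggregates are computed after WHERE

Fix: Group first, then use HAVING for the count condition

Corrected query:
SELECT product FROM orders GROUP BY product HAVING COUNT(*) > 1

Result:
product 
--------
Cable   
Keyboard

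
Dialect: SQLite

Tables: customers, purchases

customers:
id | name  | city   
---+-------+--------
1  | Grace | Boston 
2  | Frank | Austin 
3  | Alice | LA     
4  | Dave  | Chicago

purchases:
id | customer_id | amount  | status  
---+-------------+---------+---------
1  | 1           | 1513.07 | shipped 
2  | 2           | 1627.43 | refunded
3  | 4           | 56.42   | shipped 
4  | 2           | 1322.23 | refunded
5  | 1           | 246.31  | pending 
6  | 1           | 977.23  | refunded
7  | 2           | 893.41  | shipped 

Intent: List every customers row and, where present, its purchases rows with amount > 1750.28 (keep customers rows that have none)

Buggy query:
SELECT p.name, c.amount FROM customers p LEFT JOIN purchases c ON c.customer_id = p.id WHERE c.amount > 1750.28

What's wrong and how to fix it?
Bug: A WHERE condition on the right-hand table after LEFT JOIN drops unmatched parents

Fix: Put 'c.amount > 1750.28' in the JOIN's ON clause instead of WHERE

Corrected query:
SELECT p.name, c.amount FROM customers p LEFT JOIN purchases c ON c.customer_id = p.id AND c.amount > 1750.28

Result:
name  | amount
------+-------
Grace | NULL  
Frank | NULL  
Alice | NULL  
Dave  | NULL  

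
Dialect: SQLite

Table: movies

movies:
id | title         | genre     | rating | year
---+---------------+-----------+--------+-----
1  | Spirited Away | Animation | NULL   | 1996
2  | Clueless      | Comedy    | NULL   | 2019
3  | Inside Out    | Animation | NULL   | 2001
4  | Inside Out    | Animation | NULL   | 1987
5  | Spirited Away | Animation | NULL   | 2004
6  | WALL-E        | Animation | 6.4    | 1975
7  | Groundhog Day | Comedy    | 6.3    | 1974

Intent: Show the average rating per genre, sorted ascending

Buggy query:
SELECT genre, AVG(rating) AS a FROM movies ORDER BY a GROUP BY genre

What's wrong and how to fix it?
Bug: GROUP BY must precede ORDER BY

Fix: Reorder: SELECT … FROM … GROUP BY … ORDER BY …

Corrected query:
SELECT genre, AVG(rating) AS a FROM movies GROUP BY genre ORDER BY a

Result:
genre     | a  
----------+----
Comedy    | 6.3
Animation | 6.4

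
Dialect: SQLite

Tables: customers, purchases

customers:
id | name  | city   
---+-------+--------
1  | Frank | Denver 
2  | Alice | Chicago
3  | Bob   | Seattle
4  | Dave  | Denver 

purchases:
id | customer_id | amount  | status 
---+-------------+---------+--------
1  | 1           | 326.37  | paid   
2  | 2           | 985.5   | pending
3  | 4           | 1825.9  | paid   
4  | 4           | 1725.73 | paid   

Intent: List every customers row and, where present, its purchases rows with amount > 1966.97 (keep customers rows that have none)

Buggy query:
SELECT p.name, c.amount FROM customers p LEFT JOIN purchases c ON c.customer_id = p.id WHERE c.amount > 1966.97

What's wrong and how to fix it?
Bug: Filtering c.amount in WHERE discards the NULL rows produced by LEFT JOIN, turning it into an inner join

Fix: Put 'c.amount > 1966.97' in the JOIN's ON clause instead of WHERE

Corrected query:
SELECT p.name, c.amount FROM customers p LEFT JOIN purchases c ON c.customer_id = p.id AND c.amount > 1966.97

Result:
name  | amount
------+-------
Frank | NULL  
Alice | NULL  
Bob   | NULL  
Dave  | NULL  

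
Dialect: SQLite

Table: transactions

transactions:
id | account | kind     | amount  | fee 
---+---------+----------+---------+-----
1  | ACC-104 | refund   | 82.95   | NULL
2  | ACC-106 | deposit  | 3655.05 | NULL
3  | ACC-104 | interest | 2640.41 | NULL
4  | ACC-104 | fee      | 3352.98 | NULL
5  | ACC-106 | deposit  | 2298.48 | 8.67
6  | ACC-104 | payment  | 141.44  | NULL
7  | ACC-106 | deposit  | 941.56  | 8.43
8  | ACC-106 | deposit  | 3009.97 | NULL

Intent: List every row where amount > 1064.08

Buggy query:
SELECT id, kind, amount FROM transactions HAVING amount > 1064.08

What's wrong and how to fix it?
Bug: This is a non-aggregate query (no GROUP BY, no aggregates), so in SQLite the HAVING clause is invalid here; a row-level condition belongs in WHERE

Fix: Use WHERE for row-level filtering

Corrected query:
SELECT id, kind, amount FROM transactions WHERE amount > 1064.08

Result:
id | kind     | amount 
---+----------+--------
2  | deposit  | 3655.05
3  | interest | 2640.41
4  | fee      | 3352.98
5  | deposit  | 2298.48
8  | deposit  | 3009.97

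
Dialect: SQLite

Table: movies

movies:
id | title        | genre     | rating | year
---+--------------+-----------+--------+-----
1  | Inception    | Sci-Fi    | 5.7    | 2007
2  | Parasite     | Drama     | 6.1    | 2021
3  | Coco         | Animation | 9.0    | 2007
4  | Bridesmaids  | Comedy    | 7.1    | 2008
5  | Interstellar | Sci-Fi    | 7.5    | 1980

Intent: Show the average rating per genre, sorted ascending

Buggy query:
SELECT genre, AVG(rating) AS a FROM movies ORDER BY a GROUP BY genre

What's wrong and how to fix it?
Bug: GROUP BY must precede ORDER BY

Fix: Move ORDER BY to the end, after GROUP BY

Corrected query:
SELECT genre, AVG(rating) AS a FROM movies GROUP BY genre ORDER BY a

Result:
genre     | a  
----------+----
Drama     | 6.1
Sci-Fi    | 6.6
Comedy    | 7.1
Animation | 9  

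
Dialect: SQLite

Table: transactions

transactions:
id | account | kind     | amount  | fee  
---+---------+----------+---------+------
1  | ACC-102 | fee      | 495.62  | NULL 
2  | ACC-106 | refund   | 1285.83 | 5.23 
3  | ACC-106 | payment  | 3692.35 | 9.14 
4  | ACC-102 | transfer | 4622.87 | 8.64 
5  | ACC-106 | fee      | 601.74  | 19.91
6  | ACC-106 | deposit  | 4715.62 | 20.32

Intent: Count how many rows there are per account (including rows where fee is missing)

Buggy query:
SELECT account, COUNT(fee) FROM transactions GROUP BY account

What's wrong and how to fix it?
Bug: COUNT(column) counts non-NULL values only; rows with NULL fee aren't counted

Fix: Replace COUNT(fee) with COUNT(*)

Corrected query:
SELECT account, COUNT(*) FROM transactions GROUP BY account

Result:
account | COUNT(*)
--------+---------
ACC-102 | 2       
ACC-106 | 4       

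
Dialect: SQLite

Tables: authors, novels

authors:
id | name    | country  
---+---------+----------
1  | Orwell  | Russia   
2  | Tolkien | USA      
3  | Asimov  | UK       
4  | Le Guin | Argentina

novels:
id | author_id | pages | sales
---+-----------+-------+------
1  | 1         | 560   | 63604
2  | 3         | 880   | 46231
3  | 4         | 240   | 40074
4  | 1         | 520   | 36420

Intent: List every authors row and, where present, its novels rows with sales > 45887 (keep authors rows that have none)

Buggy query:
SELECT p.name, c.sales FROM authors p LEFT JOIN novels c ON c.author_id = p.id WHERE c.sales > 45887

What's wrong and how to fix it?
Bug: A WHERE condition on the right-hand table after LEFT JOIN drops unmatched parents

Fix: Put 'c.sales > 45887' in the JOIN's ON clause instead of WHERE

Corrected query:
SELECT p.name, c.sales FROM authors p LEFT JOIN novels c ON c.author_id = p.id AND c.sales > 45887

Result:
name    | sales
--------+------
Orwell  | 63604
Tolkien | NULL 
Asimov  | 46231
Le Guin | NULL 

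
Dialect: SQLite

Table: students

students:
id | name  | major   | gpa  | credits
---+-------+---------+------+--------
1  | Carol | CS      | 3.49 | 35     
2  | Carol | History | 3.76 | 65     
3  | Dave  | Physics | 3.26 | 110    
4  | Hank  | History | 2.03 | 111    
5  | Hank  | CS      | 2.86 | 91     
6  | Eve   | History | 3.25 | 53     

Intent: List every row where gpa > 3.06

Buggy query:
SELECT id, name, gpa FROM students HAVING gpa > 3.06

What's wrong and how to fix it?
Bug: HAVING filters the output of aggregation, but this query has no GROUP BY and no aggregate functions, so SQLite rejects it (HAVING clause on a non-aggregate query); the condition here is per row

Fix: Use WHERE for row-level filtering

Corrected query:
SELECT id, name, gpa FROM students WHERE gpa > 3.06

Result:
id | name  | gpa 
---+-------+-----
1  | Carol | 3.49
2  | Carol | 3.76
3  | Dave  | 3.26
6  | Eve   | 3.25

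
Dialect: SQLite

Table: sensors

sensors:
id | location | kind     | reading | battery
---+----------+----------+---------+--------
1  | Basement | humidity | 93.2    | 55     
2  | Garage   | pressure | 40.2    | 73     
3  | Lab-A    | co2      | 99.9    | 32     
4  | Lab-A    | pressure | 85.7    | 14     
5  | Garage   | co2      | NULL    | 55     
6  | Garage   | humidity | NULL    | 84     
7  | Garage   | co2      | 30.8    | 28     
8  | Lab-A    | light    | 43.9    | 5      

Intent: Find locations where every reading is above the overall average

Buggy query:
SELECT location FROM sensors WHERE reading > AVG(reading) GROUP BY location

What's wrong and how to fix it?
Bug: WHERE evaluates per row before aggregation, so AVG() is unavailable

Fix: Use a subquery for AVG and a HAVING MIN(...) filter so the condition holds for every row in the group

Corrected query:
SELECT location FROM sensors GROUP BY location HAVING MIN(reading) > (SELECT AVG(reading) FROM sensors)

Result:
location
--------
Basement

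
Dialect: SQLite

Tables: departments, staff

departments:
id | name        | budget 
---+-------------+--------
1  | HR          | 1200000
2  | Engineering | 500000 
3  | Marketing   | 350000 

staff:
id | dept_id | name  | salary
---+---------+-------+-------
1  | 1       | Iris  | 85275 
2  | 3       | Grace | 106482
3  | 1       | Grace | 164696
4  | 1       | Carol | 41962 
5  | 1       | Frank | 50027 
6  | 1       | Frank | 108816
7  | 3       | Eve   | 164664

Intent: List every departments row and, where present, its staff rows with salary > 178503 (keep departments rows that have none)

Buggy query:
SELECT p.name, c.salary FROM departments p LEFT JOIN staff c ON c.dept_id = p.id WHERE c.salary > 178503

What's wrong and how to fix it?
Bug: A WHERE condition on the right-hand table after LEFT JOIN drops unmatched parents

Fix: Move the right-table condition into the ON clause so unmatched parents are kept

Corrected query:
SELECT p.name, c.salary FROM departments p LEFT JOIN staff c ON c.dept_id = p.id AND c.salary > 178503

Result:
name        | salary
------------+-------
HR          | NULL  
Engineering | NULL  
Marketing   | NULL  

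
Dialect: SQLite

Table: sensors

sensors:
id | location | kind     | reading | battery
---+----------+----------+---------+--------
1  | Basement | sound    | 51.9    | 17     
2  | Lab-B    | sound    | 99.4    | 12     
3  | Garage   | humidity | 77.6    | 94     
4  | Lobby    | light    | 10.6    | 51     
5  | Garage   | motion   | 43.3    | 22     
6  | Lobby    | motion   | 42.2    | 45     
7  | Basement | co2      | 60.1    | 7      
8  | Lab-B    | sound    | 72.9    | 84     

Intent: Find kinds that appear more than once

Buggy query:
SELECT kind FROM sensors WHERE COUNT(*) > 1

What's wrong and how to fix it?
Bug: WHERE can't reference COUNT(*); aggregates are computed after WHERE

Fix: Group first, then use HAVING for the count condition

Corrected query:
SELECT kind FROM sensors GROUP BY kind HAVING COUNT(*) > 1

Result:
kind  
------
motion
sound 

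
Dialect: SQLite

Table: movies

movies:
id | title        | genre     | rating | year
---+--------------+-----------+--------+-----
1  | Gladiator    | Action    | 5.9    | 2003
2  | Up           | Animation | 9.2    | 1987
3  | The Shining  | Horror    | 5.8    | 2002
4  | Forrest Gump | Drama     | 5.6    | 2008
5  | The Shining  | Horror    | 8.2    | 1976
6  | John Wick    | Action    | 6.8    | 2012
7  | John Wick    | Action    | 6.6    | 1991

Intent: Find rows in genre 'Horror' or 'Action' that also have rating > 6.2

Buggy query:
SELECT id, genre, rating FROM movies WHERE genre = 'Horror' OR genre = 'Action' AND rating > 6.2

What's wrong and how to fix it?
Bug: AND binds tighter than OR, so this parses as genre = 'Horror' OR (genre = 'Action' AND rating > 6.2)

Fix: Group the OR with parentheses (or use IN), then AND the threshold

Corrected query:
SELECT id, genre, rating FROM movies WHERE (genre = 'Horror' OR genre = 'Action') AND rating > 6.2

Result:
id | genre  | rating
---+--------+-------
5  | Horror | 8.2   
6  | Action | 6.8   
7  | Action | 6.6   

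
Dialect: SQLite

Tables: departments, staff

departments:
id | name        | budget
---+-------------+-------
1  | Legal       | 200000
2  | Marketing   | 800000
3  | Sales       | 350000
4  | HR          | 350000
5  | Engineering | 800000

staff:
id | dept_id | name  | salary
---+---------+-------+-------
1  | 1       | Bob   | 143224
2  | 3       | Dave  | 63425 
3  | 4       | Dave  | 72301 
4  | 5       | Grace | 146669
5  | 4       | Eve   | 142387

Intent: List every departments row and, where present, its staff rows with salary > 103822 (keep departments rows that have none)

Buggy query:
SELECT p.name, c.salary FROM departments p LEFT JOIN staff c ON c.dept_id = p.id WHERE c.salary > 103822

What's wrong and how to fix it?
Bug: Filtering c.salary in WHERE discards the NULL rows produced by LEFT JOIN, turning it into an inner join

Fix: Put 'c.salary > 103822' in the JOIN's ON clause instead of WHERE

Corrected query:
SELECT p.name, c.salary FROM departments p LEFT JOIN staff c ON c.dept_id = p.id AND c.salary > 103822

Result:
name        | salary
------------+-------
Legal       | 143224
Marketing   | NULL  
Sales       | NULL  
HR          | 142387
Engineering | 146669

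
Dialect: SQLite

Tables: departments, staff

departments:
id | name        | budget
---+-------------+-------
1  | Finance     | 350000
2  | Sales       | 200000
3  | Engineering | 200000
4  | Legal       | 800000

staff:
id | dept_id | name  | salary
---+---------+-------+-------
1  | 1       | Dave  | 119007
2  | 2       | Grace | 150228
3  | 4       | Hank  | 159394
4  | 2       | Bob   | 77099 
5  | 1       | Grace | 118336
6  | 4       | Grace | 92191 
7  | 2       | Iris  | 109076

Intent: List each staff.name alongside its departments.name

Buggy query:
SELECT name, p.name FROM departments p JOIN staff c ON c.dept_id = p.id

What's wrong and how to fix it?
Bug: Both tables have a 'name' column; the unqualified reference is ambiguous

Fix: Qualify the column with its table alias (c.name)

Corrected query:
SELECT c.name, p.name FROM departments p JOIN staff c ON c.dept_id = p.id

Result:
name  | name   
------+--------
Dave  | Finance
Grace | Sales  
Hank  | Legal  
Bob   | Sales  
Grace | Finance
Grace | Legal  
Iris  | Sales  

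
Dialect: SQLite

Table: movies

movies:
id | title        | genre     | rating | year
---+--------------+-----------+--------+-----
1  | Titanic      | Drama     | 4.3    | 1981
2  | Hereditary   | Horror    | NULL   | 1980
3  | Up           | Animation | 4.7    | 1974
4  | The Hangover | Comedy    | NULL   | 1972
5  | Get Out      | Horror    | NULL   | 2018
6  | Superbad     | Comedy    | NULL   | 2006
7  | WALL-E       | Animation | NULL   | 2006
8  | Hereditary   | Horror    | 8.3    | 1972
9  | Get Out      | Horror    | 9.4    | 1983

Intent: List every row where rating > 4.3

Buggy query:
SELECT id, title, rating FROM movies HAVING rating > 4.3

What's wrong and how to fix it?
Bug: This is a non-aggregate query (no GROUP BY, no aggregates), so in SQLite the HAVING clause is invalid here; a row-level condition belongs in WHERE

Fix: Use WHERE for row-level filtering

Corrected query:
SELECT id, title, rating FROM movies WHERE rating > 4.3

Result:
id | title      | rating
---+------------+-------
3  | Up         | 4.7   
8  | Hereditary | 8.3   
9  | Get Out    | 9.4   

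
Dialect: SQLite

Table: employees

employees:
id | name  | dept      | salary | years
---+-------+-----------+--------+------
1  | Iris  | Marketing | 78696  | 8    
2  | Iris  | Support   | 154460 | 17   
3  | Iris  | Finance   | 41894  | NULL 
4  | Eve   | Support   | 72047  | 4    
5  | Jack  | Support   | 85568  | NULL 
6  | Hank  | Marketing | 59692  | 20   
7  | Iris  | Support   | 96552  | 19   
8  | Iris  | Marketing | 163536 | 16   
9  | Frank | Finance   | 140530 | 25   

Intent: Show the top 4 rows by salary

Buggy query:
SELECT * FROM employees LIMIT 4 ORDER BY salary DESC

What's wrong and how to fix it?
Bug: ORDER BY cannot follow LIMIT; LIMIT is the final clause

Fix: Sort with ORDER BY, then apply LIMIT

Corrected query:
SELECT * FROM employees ORDER BY salary DESC LIMIT 4

Result:
id | name  | dept      | salary | years
---+-------+-----------+--------+------
8  | Iris  | Marketing | 163536 | 16   
2  | Iris  | Support   | 154460 | 17   
9  | Frank | Finance   | 140530 | 25   
7  | Iris  | Support   | 96552  | 19   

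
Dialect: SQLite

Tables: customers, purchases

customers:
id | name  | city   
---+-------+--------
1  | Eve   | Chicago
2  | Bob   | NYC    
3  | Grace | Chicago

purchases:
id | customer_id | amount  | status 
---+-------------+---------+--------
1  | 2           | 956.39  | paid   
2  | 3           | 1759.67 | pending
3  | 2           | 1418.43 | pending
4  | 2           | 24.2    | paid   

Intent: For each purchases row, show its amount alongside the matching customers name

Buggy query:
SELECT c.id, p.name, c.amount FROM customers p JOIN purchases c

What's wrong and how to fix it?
Bug: Missing join condition: each purchases row is matched to all customers rows instead of just its own

Fix: Add ON c.customer_id = p.id to the JOIN

Corrected query:
SELECT c.id, p.name, c.amount FROM customers p JOIN purchases c ON c.customer_id = p.id

Result:
id | name  | amount 
---+-------+--------
1  | Bob   | 956.39 
2  | Grace | 1759.67
3  | Bob   | 1418.43
4  | Bob   | 24.2   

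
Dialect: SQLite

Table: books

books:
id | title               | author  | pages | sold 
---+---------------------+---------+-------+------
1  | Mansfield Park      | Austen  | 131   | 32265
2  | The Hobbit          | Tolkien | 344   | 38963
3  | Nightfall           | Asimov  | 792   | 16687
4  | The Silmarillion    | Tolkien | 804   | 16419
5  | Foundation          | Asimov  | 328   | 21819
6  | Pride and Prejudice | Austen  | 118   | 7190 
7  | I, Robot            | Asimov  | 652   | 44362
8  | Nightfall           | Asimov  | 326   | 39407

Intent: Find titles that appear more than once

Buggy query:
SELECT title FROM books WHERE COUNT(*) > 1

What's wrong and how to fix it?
Bug: WHERE can't reference COUNT(*); aggregates are computed after WHERE

Fix: Group first, then use HAVING for the count condition

Corrected query:
SELECT title FROM books GROUP BY title HAVING COUNT(*) > 1

Result:
title    
---------
Nightfall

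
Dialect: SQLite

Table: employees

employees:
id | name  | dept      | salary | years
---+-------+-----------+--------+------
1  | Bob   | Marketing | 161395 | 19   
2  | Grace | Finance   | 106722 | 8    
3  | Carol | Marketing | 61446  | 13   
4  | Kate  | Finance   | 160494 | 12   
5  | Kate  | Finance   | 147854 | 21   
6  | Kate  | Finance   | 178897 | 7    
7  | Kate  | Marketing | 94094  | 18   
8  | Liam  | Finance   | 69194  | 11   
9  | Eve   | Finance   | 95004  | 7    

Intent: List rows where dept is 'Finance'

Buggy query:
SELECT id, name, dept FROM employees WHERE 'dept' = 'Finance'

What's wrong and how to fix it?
Bug: Single quotes denote string literals in SQL; the column name is being compared as a constant string

Fix: Remove the quotes around the column name (or use double quotes for an identifier)

Corrected query:
SELECT id, name, dept FROM employees WHERE dept = 'Finance'

Result:
id | name  | dept   
---+-------+--------
2  | Grace | Finance
4  | Kate  | Finance
5  | Kate  | Finance
6  | Kate  | Finance
8  | Liam  | Finance
9  | Eve   | Finance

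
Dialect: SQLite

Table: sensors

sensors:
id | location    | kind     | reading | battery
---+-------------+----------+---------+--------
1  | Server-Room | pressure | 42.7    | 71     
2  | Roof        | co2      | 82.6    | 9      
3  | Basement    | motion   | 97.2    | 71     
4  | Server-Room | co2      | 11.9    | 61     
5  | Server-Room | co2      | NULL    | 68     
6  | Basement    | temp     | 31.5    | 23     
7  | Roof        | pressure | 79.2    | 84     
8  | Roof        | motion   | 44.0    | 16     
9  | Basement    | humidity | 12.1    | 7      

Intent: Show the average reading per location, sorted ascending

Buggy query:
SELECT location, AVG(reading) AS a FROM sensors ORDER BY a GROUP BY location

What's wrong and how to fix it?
Bug: ORDER BY appears before GROUP BY; SQL clause order requires GROUP BY first

Fix: Move ORDER BY to the end, after GROUP BY

Corrected query:
SELECT location, AVG(reading) AS a FROM sensors GROUP BY location ORDER BY a

Result:
location    | a        
------------+----------
Server-Room | 27.3     
Basement    | 46.933333
Roof        | 68.6     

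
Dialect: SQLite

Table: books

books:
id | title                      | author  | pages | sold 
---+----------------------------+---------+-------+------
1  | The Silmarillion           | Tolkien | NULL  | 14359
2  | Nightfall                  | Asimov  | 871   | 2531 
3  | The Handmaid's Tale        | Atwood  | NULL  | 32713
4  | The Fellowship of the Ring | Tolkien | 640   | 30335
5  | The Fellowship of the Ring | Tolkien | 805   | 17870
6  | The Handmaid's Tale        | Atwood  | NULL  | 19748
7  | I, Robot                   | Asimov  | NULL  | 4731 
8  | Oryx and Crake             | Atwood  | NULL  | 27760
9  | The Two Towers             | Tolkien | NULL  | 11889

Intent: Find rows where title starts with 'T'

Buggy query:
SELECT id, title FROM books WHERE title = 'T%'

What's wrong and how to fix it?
Bug: Wildcards only work with LIKE; '=' treats '%' as a literal character

Fix: Replace '=' with LIKE so 'T%' is treated as a pattern

Corrected query:
SELECT id, title FROM books WHERE title LIKE 'T%'

Result:
id | title                     
---+---------------------------
1  | The Silmarillion          
3  | The Handmaid's Tale       
4  | The Fellowship of the Ring
5  | The Fellowship of the Ring
6  | The Handmaid's Tale       
9  | The Two Towers            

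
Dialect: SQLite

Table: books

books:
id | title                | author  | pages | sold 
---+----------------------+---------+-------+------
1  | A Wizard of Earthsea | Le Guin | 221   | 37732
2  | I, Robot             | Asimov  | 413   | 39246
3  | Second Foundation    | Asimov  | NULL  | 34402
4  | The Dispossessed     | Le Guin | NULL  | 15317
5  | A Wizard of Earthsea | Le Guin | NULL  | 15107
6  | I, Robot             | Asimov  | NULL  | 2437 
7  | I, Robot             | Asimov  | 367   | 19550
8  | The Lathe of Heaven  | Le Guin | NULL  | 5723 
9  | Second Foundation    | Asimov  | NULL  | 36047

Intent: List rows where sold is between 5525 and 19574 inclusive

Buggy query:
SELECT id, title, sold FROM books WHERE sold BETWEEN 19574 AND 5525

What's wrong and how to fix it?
Bug: BETWEEN expects the lower bound first; with 19574 AND 5525 the range is empty

Fix: Swap the bounds so the smaller value comes first

Corrected query:
SELECT id, title, sold FROM books WHERE sold BETWEEN 5525 AND 19574

Result:
id | title                | sold 
---+----------------------+------
4  | The Dispossessed     | 15317
5  | A Wizard of Earthsea | 15107
7  | I, Robot             | 19550
8  | The Lathe of Heaven  | 5723 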